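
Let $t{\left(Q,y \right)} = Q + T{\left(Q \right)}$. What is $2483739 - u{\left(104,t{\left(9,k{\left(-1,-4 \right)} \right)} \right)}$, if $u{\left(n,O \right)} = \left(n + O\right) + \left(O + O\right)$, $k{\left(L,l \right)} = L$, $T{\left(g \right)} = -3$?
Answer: $2483617$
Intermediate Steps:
$t{\left(Q,y \right)} = -3 + Q$ ($t{\left(Q,y \right)} = Q - 3 = -3 + Q$)
$u{\left(n,O \right)} = n + 3 O$ ($u{\left(n,O \right)} = \left(O + n\right) + 2 O = n + 3 O$)
$2483739 - u{\left(104,t{\left(9,k{\left(-1,-4 \right)} \right)} \right)} = 2483739 - \left(104 + 3 \left(-3 + 9\right)\right) = 2483739 - \left(104 + 3 \cdot 6\right) = 2483739 - \left(104 + 18\right) = 2483739 - 122 = 2483617$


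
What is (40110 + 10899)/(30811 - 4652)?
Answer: 7287/3737 ≈ 1.9500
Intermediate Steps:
(40110 + 10899)/(30811 - 4652) = 51009/26159 = 51009*(1/26159) = 7287/3737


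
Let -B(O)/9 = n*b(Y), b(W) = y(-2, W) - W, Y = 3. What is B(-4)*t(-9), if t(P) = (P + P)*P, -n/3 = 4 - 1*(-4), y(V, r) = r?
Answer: 0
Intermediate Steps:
n = -24 (n = -3*(4 - 1*(-4)) = -3*(4 + 4) = -3*8 = -24)
t(P) = 2*P² (t(P) = (2*P)*P = 2*P²)
b(W) = 0 (b(W) = W - W = 0)
B(O) = 0 (B(O) = -(-216)*0 = -9*0 = 0)
B(-4)*t(-9) = 0*(2*(-9)²) = 0*(2*81) = 0*162 = 0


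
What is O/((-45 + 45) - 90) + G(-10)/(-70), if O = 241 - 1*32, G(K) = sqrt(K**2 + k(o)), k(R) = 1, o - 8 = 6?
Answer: -209/90 - sqrt(101)/70 ≈ -2.4658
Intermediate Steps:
o = 14 (o = 8 + 6 = 14)
G(K) = sqrt(1 + K**2) (G(K) = sqrt(K**2 + 1) = sqrt(1 + K**2))
O = 209 (O = 241 - 32 = 209)
O/((-45 + 45) - 90) + G(-10)/(-70) = 209/((-45 + 45) - 90) + sqrt(1 + (-10)**2)/(-70) = 209/(0 - 90) + sqrt(1 + 100)*(-1/70) = 209/(-90) + sqrt(101)*(-1/70) = 209*(-1/90) - sqrt(101)/70 = -209/90 - sqrt(101)/70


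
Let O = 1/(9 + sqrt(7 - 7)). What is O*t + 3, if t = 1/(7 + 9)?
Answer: 433/144 ≈ 3.0069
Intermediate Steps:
t = 1/16 ≈ 0.062500
O = 1/9 (O = 1/(9 + sqrt(0)) = 1/(9 + 0) = 1/9 ≈ 0.11111)
O*t + 3 = (1/9)*(1/16) + 3 = 1/144 + 3 = 433/144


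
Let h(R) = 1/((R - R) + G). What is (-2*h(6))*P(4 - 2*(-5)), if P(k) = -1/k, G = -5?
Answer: -1/35 ≈ -0.028571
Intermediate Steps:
h(R) = -1/5 (h(R) = 1/((R - R) - 5) = 1/(0 - 5) = 1/(-5) = -1/5)
(-2*h(6))*P(4 - 2*(-5)) = (-2*(-1/5))*(-1/(4 - 2*(-5))) = 2*(-1/(4 + 10))/5 = 2*(-1/14)/5 = 2*(-1*1/14)/5 = (2/5)*(-1/14) = -1/35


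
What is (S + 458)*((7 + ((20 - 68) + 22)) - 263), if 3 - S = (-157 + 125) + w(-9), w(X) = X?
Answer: -141564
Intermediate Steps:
S = 44 (S = 3 - ((-157 + 125) - 9) = 3 - (-32 - 9) = 3 - 1*(-41) = 3 + 41 = 44)
(S + 458)*((7 + ((20 - 68) + 22)) - 263) = (44 + 458)*((7 + ((20 - 68) + 22)) - 263) = 502*((7 + (-48 + 22)) - 263) = 502*((7 - 26) - 263) = 502*(-19 - 263) = 502*(-282) = -141564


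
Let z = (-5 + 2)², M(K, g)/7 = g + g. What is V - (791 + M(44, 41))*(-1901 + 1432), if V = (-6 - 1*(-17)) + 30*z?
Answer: 640466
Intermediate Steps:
M(K, g) = 14*g (M(K, g) = 7*(g + g) = 7*(2*g) = 14*g)
z = 9 (z = (-3)² = 9)
V = 281 (V = (-6 - 1*(-17)) + 30*9 = (-6 + 17) + 270 = 11 + 270 = 281)
V - (791 + M(44, 41))*(-1901 + 1432) = 281 - (791 + 14*41)*(-1901 + 1432) = 281 - (791 + 574)*(-469) = 281 - 1365*(-469) = 281 - 1*(-640185) = 281 + 640185 = 640466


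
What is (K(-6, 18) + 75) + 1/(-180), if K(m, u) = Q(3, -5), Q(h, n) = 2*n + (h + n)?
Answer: 11339/180 ≈ 62.994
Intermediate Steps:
Q(h, n) = h + 3*n
K(m, u) = -12 (K(m, u) = 3 + 3*(-5) = 3 - 15 = -12)
(K(-6, 18) + 75) + 1/(-180) = (-12 + 75) + 1/(-180) = 63 - 1/180 = 11339/180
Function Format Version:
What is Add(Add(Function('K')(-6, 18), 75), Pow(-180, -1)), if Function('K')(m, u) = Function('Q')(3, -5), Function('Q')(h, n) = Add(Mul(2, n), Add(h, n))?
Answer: Rational(11339, 180) ≈ 62.994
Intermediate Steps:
Function('Q')(h, n) = Add(h, Mul(3, n))
Function('K')(m, u) = -12 (Function('K')(m, u) = Add(3, Mul(3, -5)) = Add(3, -15) = -12)
Add(Add(Function('K')(-6, 18), 75), Pow(-180, -1)) = Add(Add(-12, 75), Pow(-180, -1)) = Add(63, Rational(-1, 180)) = Rational(11339, 180)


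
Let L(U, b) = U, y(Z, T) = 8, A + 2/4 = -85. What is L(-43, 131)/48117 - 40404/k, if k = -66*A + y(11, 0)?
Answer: -45217727/6323469 ≈ -7.1508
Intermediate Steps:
A = -171/2 (A = -1/2 - 85 = -171/2 ≈ -85.500)
k = 5651 (k = -66*(-171/2) + 8 = 5643 + 8 = 5651)
L(-43, 131)/48117 - 40404/k = -43/48117 - 40404/5651 = -43*1/48117 - 40404*1/5651 = -1/1119 - 40404/5651 = -45217727/6323469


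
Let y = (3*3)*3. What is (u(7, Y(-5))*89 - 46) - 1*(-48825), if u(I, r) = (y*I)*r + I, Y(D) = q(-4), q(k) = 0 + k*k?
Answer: 318538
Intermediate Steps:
y = 27 (y = 9*3 = 27)
q(k) = k**2 (q(k) = 0 + k**2 = k**2)
Y(D) = 16 (Y(D) = (-4)**2 = 16)
u(I, r) = I + 27*I*r (u(I, r) = (27*I)*r + I = 27*I*r + I = I + 27*I*r)
(u(7, Y(-5))*89 - 46) - 1*(-48825) = ((7*(1 + 27*16))*89 - 46) - 1*(-48825) = ((7*(1 + 432))*89 - 46) + 48825 = ((7*433)*89 - 46) + 48825 = (3031*89 - 46) + 48825 = (269759 - 46) + 48825 = 269713 + 48825 = 318538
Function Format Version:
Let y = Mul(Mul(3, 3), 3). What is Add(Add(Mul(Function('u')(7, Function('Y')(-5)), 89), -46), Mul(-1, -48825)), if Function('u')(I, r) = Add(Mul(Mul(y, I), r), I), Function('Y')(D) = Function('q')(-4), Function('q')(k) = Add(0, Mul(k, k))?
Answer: 318538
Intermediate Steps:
y = 27 (y = Mul(9, 3) = 27)
Function('q')(k) = Pow(k, 2) (Function('q')(k) = Add(0, Pow(k, 2)) = Pow(k, 2))
Function('Y')(D) = 16 (Function('Y')(D) = Pow(-4, 2) = 16)
Function('u')(I, r) = Add(I, Mul(27, I, r)) (Function('u')(I, r) = Add(Mul(Mul(27, I), r), I) = Add(Mul(27, I, r), I) = Add(I, Mul(27, I, r)))
Add(Add(Mul(Function('u')(7, Function('Y')(-5)), 89), -46), Mul(-1, -48825)) = Add(Add(Mul(Mul(7, Add(1, Mul(27, 16))), 89), -46), Mul(-1, -48825)) = Add(Add(Mul(Mul(7, Add(1, 432)), 89), -46), 48825) = Add(Add(Mul(Mul(7, 433), 89), -46), 48825) = Add(Add(Mul(3031, 89), -46), 48825) = Add(Add(269759, -46), 48825) = Add(269713, 48825) = 318538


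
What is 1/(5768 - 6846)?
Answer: -1/1078 ≈ -0.00092764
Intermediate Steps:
1/(5768 - 6846) = 1/(-1078) = -1/1078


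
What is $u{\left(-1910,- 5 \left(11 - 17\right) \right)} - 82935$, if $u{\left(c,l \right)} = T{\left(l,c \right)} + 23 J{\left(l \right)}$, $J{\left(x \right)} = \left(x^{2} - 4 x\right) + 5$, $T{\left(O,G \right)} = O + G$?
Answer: $-66760$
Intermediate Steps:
$T{\left(O,G \right)} = G + O$
$J{\left(x \right)} = 5 + x^{2} - 4 x$
$u{\left(c,l \right)} = 115 + c - 91 l + 23 l^{2}$ ($u{\left(c,l \right)} = \left(c + l\right) + 23 \left(5 + l^{2} - 4 l\right) = \left(c + l\right) + \left(115 - 92 l + 23 l^{2}\right) = 115 + c - 91 l + 23 l^{2}$)
$u{\left(-1910,- 5 \left(11 - 17\right) \right)} - 82935 = \left(115 - 1910 - 91 \left(- 5 \left(11 - 17\right)\right) + 23 \left(- 5 \left(11 - 17\right)\right)^{2}\right) - 82935 = \left(115 - 1910 - 91 \left(\left(-5\right) \left(-6\right)\right) + 23 \left(\left(-5\right) \left(-6\right)\right)^{2}\right) - 82935 = \left(115 - 1910 - 2730 + 23 \cdot 30^{2}\right) - 82935 = \left(115 - 1910 - 2730 + 23 \cdot 900\right) - 82935 = \left(115 - 1910 - 2730 + 20700\right) - 82935 = 16175 - 82935 = -66760$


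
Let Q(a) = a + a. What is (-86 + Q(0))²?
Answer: 7396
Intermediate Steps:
Q(a) = 2*a
(-86 + Q(0))² = (-86 + 2*0)² = (-86 + 0)² = (-86)² = 7396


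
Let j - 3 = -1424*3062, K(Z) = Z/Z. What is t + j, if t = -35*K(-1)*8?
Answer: -4360565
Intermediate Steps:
K(Z) = 1
j = -4360285 (j = 3 - 1424*3062 = 3 - 4360288 = -4360285)
t = -280 (t = -35*1*8 = -35*8 = -280)
t + j = -280 - 4360285 = -4360565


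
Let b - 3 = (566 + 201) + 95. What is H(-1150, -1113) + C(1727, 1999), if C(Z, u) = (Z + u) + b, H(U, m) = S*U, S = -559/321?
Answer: 2116561/321 ≈ 6593.6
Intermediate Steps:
b = 865 (b = 3 + ((566 + 201) + 95) = 3 + (767 + 95) = 3 + 862 = 865)
S = -559/321 (S = -559*1/321 = -559/321 ≈ -1.7414)
H(U, m) = -559*U/321
C(Z, u) = 865 + Z + u (C(Z, u) = (Z + u) + 865 = 865 + Z + u)
H(-1150, -1113) + C(1727, 1999) = -559/321*(-1150) + (865 + 1727 + 1999) = 642850/321 + 4591 = 2116561/321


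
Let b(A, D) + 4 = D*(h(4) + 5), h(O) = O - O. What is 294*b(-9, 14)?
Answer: 19404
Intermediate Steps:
h(O) = 0
b(A, D) = -4 + 5*D (b(A, D) = -4 + D*(0 + 5) = -4 + D*5 = -4 + 5*D)
294*b(-9, 14) = 294*(-4 + 5*14) = 294*(-4 + 70) = 294*66 = 19404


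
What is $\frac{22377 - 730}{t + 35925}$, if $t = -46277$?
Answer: $- \frac{21647}{10352} \approx -2.0911$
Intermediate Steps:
$\frac{22377 - 730}{t + 35925} = \frac{22377 - 730}{-46277 + 35925} = \frac{21647}{-10352} = 21647 \left(- \frac{1}{10352}\right) = - \frac{21647}{10352}$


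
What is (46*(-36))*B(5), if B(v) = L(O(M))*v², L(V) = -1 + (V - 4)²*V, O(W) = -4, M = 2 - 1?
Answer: 10639800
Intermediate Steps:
M = 1
L(V) = -1 + V*(-4 + V)² (L(V) = -1 + (-4 + V)²*V = -1 + V*(-4 + V)²)
B(v) = -257*v² (B(v) = (-1 - 4*(-4 - 4)²)*v² = (-1 - 4*(-8)²)*v² = (-1 - 4*64)*v² = (-1 - 256)*v² = -257*v²)
(46*(-36))*B(5) = (46*(-36))*(-257*5²) = -(-425592)*25 = -1656*(-6425) = 10639800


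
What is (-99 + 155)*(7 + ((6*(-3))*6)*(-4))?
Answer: 24584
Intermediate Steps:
(-99 + 155)*(7 + ((6*(-3))*6)*(-4)) = 56*(7 - 18*6*(-4)) = 56*(7 - 108*(-4)) = 56*(7 + 432) = 56*439 = 24584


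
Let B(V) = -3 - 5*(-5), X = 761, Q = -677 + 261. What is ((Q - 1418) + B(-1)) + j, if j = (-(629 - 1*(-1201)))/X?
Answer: -1380762/761 ≈ -1814.4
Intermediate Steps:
Q = -416
B(V) = 22 (B(V) = -3 + 25 = 22)
j = -1830/761 (j = -(629 - 1*(-1201))/761 = -(629 + 1201)*(1/761) = -1*1830*(1/761) = -1830*1/761 = -1830/761 ≈ -2.4047)
((Q - 1418) + B(-1)) + j = ((-416 - 1418) + 22) - 1830/761 = (-1834 + 22) - 1830/761 = -1812 - 1830/761 = -1380762/761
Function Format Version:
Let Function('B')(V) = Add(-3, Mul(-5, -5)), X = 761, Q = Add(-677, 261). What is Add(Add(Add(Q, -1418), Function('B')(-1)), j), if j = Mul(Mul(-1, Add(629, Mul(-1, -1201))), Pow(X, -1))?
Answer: Rational(-1380762, 761) ≈ -1814.4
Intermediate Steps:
Q = -416
Function('B')(V) = 22 (Function('B')(V) = Add(-3, 25) = 22)
j = Rational(-1830, 761) (j = Mul(Mul(-1, Add(629, Mul(-1, -1201))), Pow(761, -1)) = Mul(Mul(-1, Add(629, 1201)), Rational(1, 761)) = Mul(Mul(-1, 1830), Rational(1, 761)) = Mul(-1830, Rational(1, 761)) = Rational(-1830, 761) ≈ -2.4047)
Add(Add(Add(Q, -1418), Function('B')(-1)), j) = Add(Add(Add(-416, -1418), 22), Rational(-1830, 761)) = Add(Add(-1834, 22), Rational(-1830, 761)) = Add(-1812, Rational(-1830, 761)) = Rational(-1380762, 761)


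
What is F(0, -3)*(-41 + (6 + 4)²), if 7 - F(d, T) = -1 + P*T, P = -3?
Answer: -59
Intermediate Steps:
F(d, T) = 8 + 3*T (F(d, T) = 7 - (-1 - 3*T) = 7 + (1 + 3*T) = 8 + 3*T)
F(0, -3)*(-41 + (6 + 4)²) = (8 + 3*(-3))*(-41 + (6 + 4)²) = (8 - 9)*(-41 + 10²) = -(-41 + 100) = -1*59 = -59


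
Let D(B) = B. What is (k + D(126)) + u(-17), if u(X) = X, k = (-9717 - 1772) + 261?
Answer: -11119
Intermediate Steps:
k = -11228 (k = -11489 + 261 = -11228)
(k + D(126)) + u(-17) = (-11228 + 126) - 17 = -11102 - 17 = -11119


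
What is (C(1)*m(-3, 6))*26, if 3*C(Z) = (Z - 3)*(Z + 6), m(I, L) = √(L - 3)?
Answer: -364*√3/3 ≈ -210.16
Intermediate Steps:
m(I, L) = √(-3 + L)
C(Z) = (-3 + Z)*(6 + Z)/3 (C(Z) = ((Z - 3)*(Z + 6))/3 = ((-3 + Z)*(6 + Z))/3 = (-3 + Z)*(6 + Z)/3)
(C(1)*m(-3, 6))*26 = ((-6 + 1 + (⅓)*1²)*√(-3 + 6))*26 = ((-6 + 1 + (⅓)*1)*√3)*26 = ((-6 + 1 + ⅓)*√3)*26 = -14*√3/3*26 = -364*√3/3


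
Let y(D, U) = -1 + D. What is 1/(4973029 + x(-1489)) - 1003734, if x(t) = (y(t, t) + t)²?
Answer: -13899176452979/13847470 ≈ -1.0037e+6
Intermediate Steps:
x(t) = (-1 + 2*t)² (x(t) = ((-1 + t) + t)² = (-1 + 2*t)²)
1/(4973029 + x(-1489)) - 1003734 = 1/(4973029 + (-1 + 2*(-1489))²) - 1003734 = 1/(4973029 + (-1 - 2978)²) - 1003734 = 1/(4973029 + (-2979)²) - 1003734 = 1/(4973029 + 8874441) - 1003734 = 1/13847470 - 1003734 = -13899176452979/13847470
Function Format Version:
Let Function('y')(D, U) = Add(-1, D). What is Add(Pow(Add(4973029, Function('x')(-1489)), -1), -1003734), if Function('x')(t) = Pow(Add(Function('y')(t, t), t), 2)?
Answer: Rational(-13899176452979, 13847470) ≈ -1.0037e+6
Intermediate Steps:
Function('x')(t) = Pow(Add(-1, Mul(2, t)), 2) (Function('x')(t) = Pow(Add(Add(-1, t), t), 2) = Pow(Add(-1, Mul(2, t)), 2))
Add(Pow(Add(4973029, Function('x')(-1489)), -1), -1003734) = Add(Pow(Add(4973029, Pow(Add(-1, Mul(2, -1489)), 2)), -1), -1003734) = Add(Pow(Add(4973029, Pow(Add(-1, -2978), 2)), -1), -1003734) = Add(Pow(Add(4973029, Pow(-2979, 2)), -1), -1003734) = Add(Pow(Add(4973029, 8874441), -1), -1003734) = Add(Pow(13847470, -1), -1003734) = Add(Rational(1, 13847470), -1003734) = Rational(-13899176452979, 13847470)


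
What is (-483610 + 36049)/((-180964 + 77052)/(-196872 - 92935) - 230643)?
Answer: 129706310727/66841851989 ≈ 1.9405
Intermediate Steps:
(-483610 + 36049)/((-180964 + 77052)/(-196872 - 92935) - 230643) = -447561/(-103912/(-289807) - 230643) = -447561/(-103912*(-1/289807) - 230643) = -447561/(103912/289807 - 230643) = -447561/(-66841851989/289807) = -447561*(-289807/66841851989) = 129706310727/66841851989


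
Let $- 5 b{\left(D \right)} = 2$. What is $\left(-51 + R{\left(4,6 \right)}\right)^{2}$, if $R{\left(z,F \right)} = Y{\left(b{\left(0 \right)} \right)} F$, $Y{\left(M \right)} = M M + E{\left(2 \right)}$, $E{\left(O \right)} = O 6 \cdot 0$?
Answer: $\frac{1565001}{625} \approx 2504.0$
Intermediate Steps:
$E{\left(O \right)} = 0$ ($E{\left(O \right)} = 6 O 0 = 0$)
$b{\left(D \right)} = - \frac{2}{5}$ ($b{\left(D \right)} = \left(- \frac{1}{5}\right) 2 = - \frac{2}{5}$)
$Y{\left(M \right)} = M^{2}$ ($Y{\left(M \right)} = M M + 0 = M^{2} + 0 = M^{2}$)
$R{\left(z,F \right)} = \frac{4 F}{25}$ ($R{\left(z,F \right)} = \left(- \frac{2}{5}\right)^{2} F = \frac{4 F}{25}$)
$\left(-51 + R{\left(4,6 \right)}\right)^{2} = \left(-51 + \frac{4}{25} \cdot 6\right)^{2} = \left(-51 + \frac{24}{25}\right)^{2} = \left(- \frac{1251}{25}\right)^{2} = \frac{1565001}{625}$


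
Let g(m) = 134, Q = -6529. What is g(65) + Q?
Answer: -6395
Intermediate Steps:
g(65) + Q = 134 - 6529 = -6395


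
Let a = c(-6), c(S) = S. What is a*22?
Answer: -132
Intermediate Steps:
a = -6
a*22 = -6*22 = -132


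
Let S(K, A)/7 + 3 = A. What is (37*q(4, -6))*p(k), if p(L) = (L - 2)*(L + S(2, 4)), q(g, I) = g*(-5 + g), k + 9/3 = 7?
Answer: -3256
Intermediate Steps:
S(K, A) = -21 + 7*A
k = 4 (k = -3 + 7 = 4)
p(L) = (-2 + L)*(7 + L) (p(L) = (L - 2)*(L + (-21 + 7*4)) = (-2 + L)*(L + (-21 + 28)) = (-2 + L)*(L + 7) = (-2 + L)*(7 + L))
(37*q(4, -6))*p(k) = (37*(4*(-5 + 4)))*(-14 + 4² + 5*4) = (37*(4*(-1)))*(-14 + 16 + 20) = (37*(-4))*22 = -148*22 = -3256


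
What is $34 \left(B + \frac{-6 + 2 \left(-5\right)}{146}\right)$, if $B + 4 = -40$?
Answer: $- \frac{109480}{73} \approx -1499.7$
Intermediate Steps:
$B = -44$ ($B = -4 - 40 = -44$)
$34 \left(B + \frac{-6 + 2 \left(-5\right)}{146}\right) = 34 \left(-44 + \frac{-6 + 2 \left(-5\right)}{146}\right) = 34 \left(-44 + \left(-6 - 10\right) \frac{1}{146}\right) = 34 \left(-44 - \frac{8}{73}\right) = 34 \left(- \frac{3220}{73}\right) = - \frac{109480}{73}$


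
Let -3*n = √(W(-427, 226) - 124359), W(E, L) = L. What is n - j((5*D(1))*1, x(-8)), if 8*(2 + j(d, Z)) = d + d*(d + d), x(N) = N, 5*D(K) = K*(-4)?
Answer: -3/2 - I*√124133/3 ≈ -1.5 - 117.44*I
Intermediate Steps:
D(K) = -4*K/5 (D(K) = (K*(-4))/5 = (-4*K)/5 = -4*K/5)
n = -I*√124133/3 (n = -√(226 - 124359)/3 = -I*√124133/3 ≈ -117.44*I)
j(d, Z) = -2 + d²/4 + d/8 (j(d, Z) = -2 + (d + d*(d + d))/8 = -2 + (d + d*(2*d))/8 = -2 + (d + 2*d²)/8 = -2 + (d²/4 + d/8) = -2 + d²/4 + d/8)
n - j((5*D(1))*1, x(-8)) = -I*√124133/3 - (-2 + ((5*(-⅘*1))*1)²/4 + ((5*(-⅘*1))*1)/8) = -I*√124133/3 - (-2 + ((5*(-⅘))*1)²/4 + ((5*(-⅘))*1)/8) = -I*√124133/3 - (-2 + (-4*1)²/4 + (-4*1)/8) = -I*√124133/3 - (-2 + (¼)*(-4)² + (⅛)*(-4)) = -I*√124133/3 - (-2 + (¼)*16 - ½) = -I*√124133/3 - (-2 + 4 - ½) = -I*√124133/3 - 1*3/2 = -I*√124133/3 - 3/2 = -3/2 - I*√124133/3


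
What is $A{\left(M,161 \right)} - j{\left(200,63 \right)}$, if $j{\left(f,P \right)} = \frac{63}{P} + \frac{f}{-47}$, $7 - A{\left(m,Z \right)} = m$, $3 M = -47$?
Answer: $\frac{3655}{141} \approx 25.922$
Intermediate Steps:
$M = - \frac{47}{3}$ ($M = \frac{1}{3} \left(-47\right) = - \frac{47}{3} \approx -15.667$)
$A{\left(m,Z \right)} = 7 - m$
$j{\left(f,P \right)} = \frac{63}{P} - \frac{f}{47}$ ($j{\left(f,P \right)} = \frac{63}{P} + f \left(- \frac{1}{47}\right) = \frac{63}{P} - \frac{f}{47}$)
$A{\left(M,161 \right)} - j{\left(200,63 \right)} = \left(7 - - \frac{47}{3}\right) - \left(\frac{63}{63} - \frac{200}{47}\right) = \left(7 + \frac{47}{3}\right) - \left(63 \cdot \frac{1}{63} - \frac{200}{47}\right) = \frac{68}{3} - \left(1 - \frac{200}{47}\right) = \frac{68}{3} - - \frac{153}{47} = \frac{68}{3} + \frac{153}{47} = \frac{3655}{141}$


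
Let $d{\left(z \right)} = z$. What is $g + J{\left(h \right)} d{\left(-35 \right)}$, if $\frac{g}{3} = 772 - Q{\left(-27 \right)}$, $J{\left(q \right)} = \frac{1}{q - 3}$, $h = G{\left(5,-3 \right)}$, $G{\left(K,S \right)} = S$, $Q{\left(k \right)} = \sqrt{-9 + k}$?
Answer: $\frac{13931}{6} - 18 i \approx 2321.8 - 18.0 i$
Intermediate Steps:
$h = -3$
$J{\left(q \right)} = \frac{1}{-3 + q}$
$g = 2316 - 18 i$ ($g = 3 \left(772 - \sqrt{-9 - 27}\right) = 3 \left(772 - \sqrt{-36}\right) = 3 \left(772 - 6 i\right) = 2316 - 18 i \approx 2316.0 - 18.0 i$)
$g + J{\left(h \right)} d{\left(-35 \right)} = \left(2316 - 18 i\right) + \frac{1}{-3 - 3} \left(-35\right) = \left(2316 - 18 i\right) + \frac{1}{-6} \left(-35\right) = \left(2316 - 18 i\right) - - \frac{35}{6} = \left(2316 - 18 i\right) + \frac{35}{6} = \frac{13931}{6} - 18 i$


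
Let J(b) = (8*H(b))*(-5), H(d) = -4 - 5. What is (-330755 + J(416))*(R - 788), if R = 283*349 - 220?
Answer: -32299084805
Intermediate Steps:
H(d) = -9
J(b) = 360 (J(b) = (8*(-9))*(-5) = -72*(-5) = 360)
R = 98547 (R = 98767 - 220 = 98547)
(-330755 + J(416))*(R - 788) = (-330755 + 360)*(98547 - 788) = -330395*97759 = -32299084805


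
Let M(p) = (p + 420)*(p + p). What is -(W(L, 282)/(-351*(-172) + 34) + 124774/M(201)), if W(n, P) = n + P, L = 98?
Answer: -1907990551/3769968663 ≈ -0.50610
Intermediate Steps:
W(n, P) = P + n
M(p) = 2*p*(420 + p) (M(p) = (420 + p)*(2*p) = 2*p*(420 + p))
-(W(L, 282)/(-351*(-172) + 34) + 124774/M(201)) = -((282 + 98)/(-351*(-172) + 34) + 124774/((2*201*(420 + 201)))) = -(380/(60372 + 34) + 124774/((2*201*621))) = -(380/60406 + 124774/249642) = -(380*(1/60406) + 124774*(1/249642)) = -(190/30203 + 62387/124821) = -1*1907990551/3769968663 = -1907990551/3769968663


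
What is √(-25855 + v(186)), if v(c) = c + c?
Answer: I*√25483 ≈ 159.63*I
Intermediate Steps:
v(c) = 2*c
√(-25855 + v(186)) = √(-25855 + 2*186) = √(-25855 + 372) = √(-25483) = I*√25483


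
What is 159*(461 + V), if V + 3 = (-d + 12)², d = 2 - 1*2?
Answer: 95718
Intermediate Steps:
d = 0 (d = 2 - 2 = 0)
V = 141 (V = -3 + (-1*0 + 12)² = -3 + (0 + 12)² = -3 + 12² = -3 + 144 = 141)
159*(461 + V) = 159*(461 + 141) = 159*602 = 95718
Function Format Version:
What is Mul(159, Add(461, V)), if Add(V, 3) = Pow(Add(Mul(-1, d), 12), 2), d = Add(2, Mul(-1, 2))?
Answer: 95718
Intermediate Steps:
d = 0 (d = Add(2, -2) = 0)
V = 141 (V = Add(-3, Pow(Add(Mul(-1, 0), 12), 2)) = Add(-3, Pow(Add(0, 12), 2)) = Add(-3, Pow(12, 2)) = Add(-3, 144) = 141)
Mul(159, Add(461, V)) = Mul(159, Add(461, 141)) = Mul(159, 602) = 95718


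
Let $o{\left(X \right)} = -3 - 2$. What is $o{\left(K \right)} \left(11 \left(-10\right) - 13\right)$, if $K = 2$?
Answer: $615$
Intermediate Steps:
$o{\left(X \right)} = -5$
$o{\left(K \right)} \left(11 \left(-10\right) - 13\right) = - 5 \left(11 \left(-10\right) - 13\right) = - 5 \left(-110 - 13\right) = \left(-5\right) \left(-123\right) = 615$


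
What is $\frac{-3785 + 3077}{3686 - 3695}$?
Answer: $\frac{236}{3} \approx 78.667$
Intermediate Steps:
$\frac{-3785 + 3077}{3686 - 3695} = - \frac{708}{-9} = \left(-708\right) \left(- \frac{1}{9}\right) = \frac{236}{3}$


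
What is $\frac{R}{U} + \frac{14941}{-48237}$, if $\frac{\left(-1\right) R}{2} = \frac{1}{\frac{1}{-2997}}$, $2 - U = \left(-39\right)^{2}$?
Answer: $- \frac{44546851}{10467429} \approx -4.2558$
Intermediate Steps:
$U = -1519$ ($U = 2 - \left(-39\right)^{2} = 2 - 1521 = -1519$)
$R = 5994$ ($R = - \frac{2}{\frac{1}{-2997}} = - \frac{2}{- \frac{1}{2997}} = \left(-2\right) \left(-2997\right) = 5994$)
$\frac{R}{U} + \frac{14941}{-48237} = \frac{5994}{-1519} + \frac{14941}{-48237} = 5994 \left(- \frac{1}{1519}\right) + 14941 \left(- \frac{1}{48237}\right) = - \frac{5994}{1519} - \frac{14941}{48237} = - \frac{44546851}{10467429}$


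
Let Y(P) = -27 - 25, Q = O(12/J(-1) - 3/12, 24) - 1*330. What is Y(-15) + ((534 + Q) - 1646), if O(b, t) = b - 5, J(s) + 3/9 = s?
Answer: -6033/4 ≈ -1508.3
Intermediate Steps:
J(s) = -⅓ + s
O(b, t) = -5 + b
Q = -1377/4 (Q = (-5 + (12/(-⅓ - 1) - 3/12)) - 1*330 = (-5 + (12/(-4/3) - 3*1/12)) - 330 = (-5 + (12*(-¾) - ¼)) - 330 = (-5 + (-9 - ¼)) - 330 = (-5 - 37/4) - 330 = -57/4 - 330 = -1377/4 ≈ -344.25)
Y(P) = -52
Y(-15) + ((534 + Q) - 1646) = -52 + ((534 - 1377/4) - 1646) = -52 + (759/4 - 1646) = -52 - 5825/4 = -6033/4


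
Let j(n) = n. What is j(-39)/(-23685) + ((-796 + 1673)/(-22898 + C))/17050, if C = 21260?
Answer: 71227757/44098154100 ≈ 0.0016152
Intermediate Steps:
j(-39)/(-23685) + ((-796 + 1673)/(-22898 + C))/17050 = -39/(-23685) + ((-796 + 1673)/(-22898 + 21260))/17050 = -39*(-1/23685) + (877/(-1638))*(1/17050) = 13/7895 + (877*(-1/1638))*(1/17050) = 13/7895 - 877/1638*1/17050 = 13/7895 - 877/27927900 = 71227757/44098154100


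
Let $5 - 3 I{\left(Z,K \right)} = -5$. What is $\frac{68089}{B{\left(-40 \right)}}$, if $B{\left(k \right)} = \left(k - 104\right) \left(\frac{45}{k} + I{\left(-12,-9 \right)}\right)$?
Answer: $- \frac{68089}{318} \approx -214.12$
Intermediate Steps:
$I{\left(Z,K \right)} = \frac{10}{3}$ ($I{\left(Z,K \right)} = \frac{5}{3} - - \frac{5}{3} = \frac{5}{3} + \frac{5}{3} = \frac{10}{3}$)
$B{\left(k \right)} = \left(-104 + k\right) \left(\frac{10}{3} + \frac{45}{k}\right)$ ($B{\left(k \right)} = \left(k - 104\right) \left(\frac{45}{k} + \frac{10}{3}\right) = \left(-104 + k\right) \left(\frac{10}{3} + \frac{45}{k}\right)$)
$\frac{68089}{B{\left(-40 \right)}} = \frac{68089}{- \frac{905}{3} - \frac{4680}{-40} + \frac{10}{3} \left(-40\right)} = \frac{68089}{- \frac{905}{3} - -117 - \frac{400}{3}} = \frac{68089}{- \frac{905}{3} + 117 - \frac{400}{3}} = \frac{68089}{-318} = 68089 \left(- \frac{1}{318}\right) = - \frac{68089}{318}$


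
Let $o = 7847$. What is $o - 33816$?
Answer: $-25969$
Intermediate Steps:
$o - 33816 = 7847 - 33816 = -25969$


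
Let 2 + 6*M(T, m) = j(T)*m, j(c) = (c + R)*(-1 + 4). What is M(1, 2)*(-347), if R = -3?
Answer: 2429/3 ≈ 809.67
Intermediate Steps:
j(c) = -9 + 3*c (j(c) = (c - 3)*(-1 + 4) = (-3 + c)*3 = -9 + 3*c)
M(T, m) = -1/3 + m*(-9 + 3*T)/6 (M(T, m) = -1/3 + ((-9 + 3*T)*m)/6 = -1/3 + (m*(-9 + 3*T))/6 = -1/3 + m*(-9 + 3*T)/6)
M(1, 2)*(-347) = (-1/3 + (1/2)*2*(-3 + 1))*(-347) = (-1/3 + (1/2)*2*(-2))*(-347) = (-1/3 - 2)*(-347) = -7/3*(-347) = 2429/3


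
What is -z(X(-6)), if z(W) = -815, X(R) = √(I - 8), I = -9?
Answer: 815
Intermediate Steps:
X(R) = I*√17 (X(R) = √(-9 - 8) = √(-17) = I*√17)
-z(X(-6)) = -1*(-815) = 815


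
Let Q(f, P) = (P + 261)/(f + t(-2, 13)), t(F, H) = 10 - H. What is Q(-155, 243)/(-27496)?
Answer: 9/77578 ≈ 0.00011601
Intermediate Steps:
Q(f, P) = (261 + P)/(-3 + f) (Q(f, P) = (P + 261)/(f + (10 - 1*13)) = (261 + P)/(f + (10 - 13)) = (261 + P)/(f - 3) = (261 + P)/(-3 + f))
Q(-155, 243)/(-27496) = ((261 + 243)/(-3 - 155))/(-27496) = (504/(-158))*(-1/27496) = -1/158*504*(-1/27496) = -252/79*(-1/27496) = 9/77578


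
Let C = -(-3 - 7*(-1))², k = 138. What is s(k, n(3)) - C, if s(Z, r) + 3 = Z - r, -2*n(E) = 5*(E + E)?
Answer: 166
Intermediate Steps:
n(E) = -5*E (n(E) = -5*(E + E)/2 = -5*2*E/2 = -5*E)
s(Z, r) = -3 + Z - r (s(Z, r) = -3 + (Z - r) = -3 + Z - r)
C = -16 (C = -(-3 + 7)² = -1*4² = -1*16 = -16)
s(k, n(3)) - C = (-3 + 138 - (-5)*3) - 1*(-16) = (-3 + 138 - 1*(-15)) + 16 = (-3 + 138 + 15) + 16 = 150 + 16 = 166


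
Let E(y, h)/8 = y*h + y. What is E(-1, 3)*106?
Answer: -3392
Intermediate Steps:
E(y, h) = 8*y + 8*h*y (E(y, h) = 8*(y*h + y) = 8*(h*y + y) = 8*(y + h*y) = 8*y + 8*h*y)
E(-1, 3)*106 = (8*(-1)*(1 + 3))*106 = (8*(-1)*4)*106 = -32*106 = -3392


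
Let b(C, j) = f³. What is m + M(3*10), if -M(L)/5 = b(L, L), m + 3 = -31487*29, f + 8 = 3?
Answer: -912501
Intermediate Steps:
f = -5 (f = -8 + 3 = -5)
m = -913126 (m = -3 - 31487*29 = -3 - 913123 = -913126)
b(C, j) = -125 (b(C, j) = (-5)³ = -125)
M(L) = 625 (M(L) = -5*(-125) = 625)
m + M(3*10) = -913126 + 625 = -912501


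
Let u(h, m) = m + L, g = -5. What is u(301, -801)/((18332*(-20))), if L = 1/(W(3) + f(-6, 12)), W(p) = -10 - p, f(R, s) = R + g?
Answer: 3845/1759872 ≈ 0.0021848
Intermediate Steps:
f(R, s) = -5 + R (f(R, s) = R - 5 = -5 + R)
L = -1/24 (L = 1/((-10 - 1*3) + (-5 - 6)) = 1/((-10 - 3) - 11) = 1/(-13 - 11) = 1/(-24) = -1/24 ≈ -0.041667)
u(h, m) = -1/24 + m (u(h, m) = m - 1/24 = -1/24 + m)
u(301, -801)/((18332*(-20))) = (-1/24 - 801)/((18332*(-20))) = -19225/24/(-366640) = -19225/24*(-1/366640) = 3845/1759872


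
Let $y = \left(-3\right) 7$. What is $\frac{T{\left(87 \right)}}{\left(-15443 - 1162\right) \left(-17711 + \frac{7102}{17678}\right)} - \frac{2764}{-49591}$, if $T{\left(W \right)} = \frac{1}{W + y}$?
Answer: $\frac{474195272799903409}{8507893542576898140} \approx 0.055736$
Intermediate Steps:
$y = -21$
$T{\left(W \right)} = \frac{1}{-21 + W}$ ($T{\left(W \right)} = \frac{1}{W - 21} = \frac{1}{-21 + W}$)
$\frac{T{\left(87 \right)}}{\left(-15443 - 1162\right) \left(-17711 + \frac{7102}{17678}\right)} - \frac{2764}{-49591} = \frac{1}{\left(-21 + 87\right) \left(-15443 - 1162\right) \left(-17711 + \frac{7102}{17678}\right)} - \frac{2764}{-49591} = \frac{1}{66 \left(- 16605 \left(-17711 + 7102 \cdot \frac{1}{17678}\right)\right)} - - \frac{2764}{49591} = \frac{1}{66 \left(- 16605 \left(-17711 + \frac{3551}{8839}\right)\right)} + \frac{2764}{49591} = \frac{1}{66 \left(\left(-16605\right) \left(- \frac{156543978}{8839}\right)\right)} + \frac{2764}{49591} = \frac{1}{66 \cdot \frac{2599412754690}{8839}} + \frac{2764}{49591} = \frac{1}{66} \cdot \frac{8839}{2599412754690} + \frac{2764}{49591} = \frac{8839}{171561241809540} + \frac{2764}{49591} = \frac{474195272799903409}{8507893542576898140}$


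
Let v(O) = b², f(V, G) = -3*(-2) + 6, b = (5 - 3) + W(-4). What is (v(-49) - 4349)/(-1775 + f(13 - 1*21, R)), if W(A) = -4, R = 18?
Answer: 4345/1763 ≈ 2.4646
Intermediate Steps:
b = -2 (b = (5 - 3) - 4 = 2 - 4 = -2)
f(V, G) = 12 (f(V, G) = 6 + 6 = 12)
v(O) = 4 (v(O) = (-2)² = 4)
(v(-49) - 4349)/(-1775 + f(13 - 1*21, R)) = (4 - 4349)/(-1775 + 12) = -4345/(-1763) = -4345*(-1/1763) = 4345/1763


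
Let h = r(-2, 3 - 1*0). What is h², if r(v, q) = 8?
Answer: 64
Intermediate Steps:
h = 8
h² = 8² = 64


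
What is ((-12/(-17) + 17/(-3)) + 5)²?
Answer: 4/2601 ≈ 0.0015379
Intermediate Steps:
((-12/(-17) + 17/(-3)) + 5)² = ((-12*(-1/17) + 17*(-⅓)) + 5)² = ((12/17 - 17/3) + 5)² = (-253/51 + 5)² = (2/51)² = 4/2601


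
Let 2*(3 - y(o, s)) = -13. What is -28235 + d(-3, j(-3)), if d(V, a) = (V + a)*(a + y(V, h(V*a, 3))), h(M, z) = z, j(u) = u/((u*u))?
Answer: -254390/9 ≈ -28266.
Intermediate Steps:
j(u) = 1/u (j(u) = u/(u**2) = u/u**2 = 1/u)
y(o, s) = 19/2 (y(o, s) = 3 - 1/2*(-13) = 3 + 13/2 = 19/2)
d(V, a) = (19/2 + a)*(V + a) (d(V, a) = (V + a)*(a + 19/2) = (V + a)*(19/2 + a) = (19/2 + a)*(V + a))
-28235 + d(-3, j(-3)) = -28235 + ((1/(-3))**2 + (19/2)*(-3) + (19/2)/(-3) - 3/(-3)) = -28235 + ((-1/3)**2 - 57/2 + (19/2)*(-1/3) - 3*(-1/3)) = -28235 + (1/9 - 57/2 - 19/6 + 1) = -28235 - 275/9 = -254390/9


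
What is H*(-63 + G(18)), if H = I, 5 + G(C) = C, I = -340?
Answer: 17000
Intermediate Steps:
G(C) = -5 + C
H = -340
H*(-63 + G(18)) = -340*(-63 + (-5 + 18)) = -340*(-63 + 13) = -340*(-50) = 17000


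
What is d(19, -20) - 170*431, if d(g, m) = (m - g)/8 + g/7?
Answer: -4103241/56 ≈ -73272.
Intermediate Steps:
d(g, m) = m/8 + g/56 (d(g, m) = (m - g)*(⅛) + g*(⅐) = (-g/8 + m/8) + g/7 = m/8 + g/56)
d(19, -20) - 170*431 = ((⅛)*(-20) + (1/56)*19) - 170*431 = (-5/2 + 19/56) - 73270 = -121/56 - 73270 = -4103241/56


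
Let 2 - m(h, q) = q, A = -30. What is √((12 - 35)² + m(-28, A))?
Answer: √561 ≈ 23.685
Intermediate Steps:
m(h, q) = 2 - q
√((12 - 35)² + m(-28, A)) = √((12 - 35)² + (2 - 1*(-30))) = √((-23)² + (2 + 30)) = √(529 + 32) = √561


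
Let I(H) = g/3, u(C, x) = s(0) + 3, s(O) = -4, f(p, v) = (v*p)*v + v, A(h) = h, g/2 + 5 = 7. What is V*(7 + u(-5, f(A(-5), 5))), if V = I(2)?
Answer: 8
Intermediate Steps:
g = 4 (g = -10 + 2*7 = -10 + 14 = 4)
f(p, v) = v + p*v² (f(p, v) = (p*v)*v + v = p*v² + v = v + p*v²)
u(C, x) = -1 (u(C, x) = -4 + 3 = -1)
I(H) = 4/3
V = 4/3 ≈ 1.3333
V*(7 + u(-5, f(A(-5), 5))) = 4*(7 - 1)/3 = (4/3)*6 = 8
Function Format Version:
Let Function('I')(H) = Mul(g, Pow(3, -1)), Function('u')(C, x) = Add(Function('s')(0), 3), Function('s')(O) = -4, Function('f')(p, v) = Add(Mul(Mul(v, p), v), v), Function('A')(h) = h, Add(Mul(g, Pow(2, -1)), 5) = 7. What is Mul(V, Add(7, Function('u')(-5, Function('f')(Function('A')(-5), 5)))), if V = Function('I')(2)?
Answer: 8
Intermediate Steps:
g = 4 (g = Add(-10, Mul(2, 7)) = Add(-10, 14) = 4)
Function('f')(p, v) = Add(v, Mul(p, Pow(v, 2))) (Function('f')(p, v) = Add(Mul(Mul(p, v), v), v) = Add(Mul(p, Pow(v, 2)), v) = Add(v, Mul(p, Pow(v, 2))))
Function('u')(C, x) = -1 (Function('u')(C, x) = Add(-4, 3) = -1)
Function('I')(H) = Rational(4, 3) (Function('I')(H) = Mul(4, Pow(3, -1)) = Mul(4, Rational(1, 3)) = Rational(4, 3))
V = Rational(4, 3) ≈ 1.3333
Mul(V, Add(7, Function('u')(-5, Function('f')(Function('A')(-5), 5)))) = Mul(Rational(4, 3), Add(7, -1)) = Mul(Rational(4, 3), 6) = 8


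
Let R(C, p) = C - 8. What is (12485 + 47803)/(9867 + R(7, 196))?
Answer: 30144/4933 ≈ 6.1107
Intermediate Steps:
R(C, p) = -8 + C
(12485 + 47803)/(9867 + R(7, 196)) = (12485 + 47803)/(9867 + (-8 + 7)) = 60288/(9867 - 1) = 60288/9866 = 60288*(1/9866) = 30144/4933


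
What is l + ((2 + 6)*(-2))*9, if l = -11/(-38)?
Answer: -5461/38 ≈ -143.71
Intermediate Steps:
l = 11/38 (l = -11*(-1/38) = 11/38 ≈ 0.28947)
l + ((2 + 6)*(-2))*9 = 11/38 + ((2 + 6)*(-2))*9 = 11/38 + (8*(-2))*9 = 11/38 - 16*9 = 11/38 - 144 = -5461/38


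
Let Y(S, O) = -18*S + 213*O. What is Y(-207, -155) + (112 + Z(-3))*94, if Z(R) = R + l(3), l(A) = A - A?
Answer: -19043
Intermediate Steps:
l(A) = 0
Z(R) = R (Z(R) = R + 0 = R)
Y(-207, -155) + (112 + Z(-3))*94 = (-18*(-207) + 213*(-155)) + (112 - 3)*94 = (3726 - 33015) + 109*94 = -29289 + 10246 = -19043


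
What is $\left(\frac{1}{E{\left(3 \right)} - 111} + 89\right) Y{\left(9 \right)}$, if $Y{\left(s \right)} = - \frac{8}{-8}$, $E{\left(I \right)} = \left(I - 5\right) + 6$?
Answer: $\frac{9522}{107} \approx 88.991$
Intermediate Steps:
$E{\left(I \right)} = 1 + I$ ($E{\left(I \right)} = \left(-5 + I\right) + 6 = 1 + I$)
$Y{\left(s \right)} = 1$ ($Y{\left(s \right)} = \left(-8\right) \left(- \frac{1}{8}\right) = 1$)
$\left(\frac{1}{E{\left(3 \right)} - 111} + 89\right) Y{\left(9 \right)} = \left(\frac{1}{\left(1 + 3\right) - 111} + 89\right) 1 = \left(\frac{1}{4 - 111} + 89\right) 1 = \left(\frac{1}{-107} + 89\right) 1 = \left(- \frac{1}{107} + 89\right) 1 = \frac{9522}{107} \cdot 1 = \frac{9522}{107}$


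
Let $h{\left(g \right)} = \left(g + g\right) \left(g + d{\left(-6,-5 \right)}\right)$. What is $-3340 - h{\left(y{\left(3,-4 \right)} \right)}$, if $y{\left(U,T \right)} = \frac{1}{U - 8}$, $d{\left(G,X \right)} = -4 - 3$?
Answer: $- \frac{83572}{25} \approx -3342.9$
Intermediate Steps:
$d{\left(G,X \right)} = -7$
$y{\left(U,T \right)} = \frac{1}{-8 + U}$
$h{\left(g \right)} = 2 g \left(-7 + g\right)$ ($h{\left(g \right)} = \left(g + g\right) \left(g - 7\right) = 2 g \left(-7 + g\right)$)
$-3340 - h{\left(y{\left(3,-4 \right)} \right)} = -3340 - \frac{2 \left(-7 + \frac{1}{-8 + 3}\right)}{-8 + 3} = -3340 - \frac{2 \left(-7 + \frac{1}{-5}\right)}{-5} = -3340 - 2 \left(- \frac{1}{5}\right) \left(-7 - \frac{1}{5}\right) = -3340 - 2 \left(- \frac{1}{5}\right) \left(- \frac{36}{5}\right) = -3340 - \frac{72}{25} = - \frac{83572}{25}$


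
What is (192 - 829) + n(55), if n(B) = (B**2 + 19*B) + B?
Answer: 3488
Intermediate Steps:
n(B) = B**2 + 20*B
(192 - 829) + n(55) = (192 - 829) + 55*(20 + 55) = -637 + 55*75 = -637 + 4125 = 3488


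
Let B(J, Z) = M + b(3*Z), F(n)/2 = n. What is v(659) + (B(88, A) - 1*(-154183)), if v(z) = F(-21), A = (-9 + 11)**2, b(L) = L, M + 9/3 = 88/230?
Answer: 17727294/115 ≈ 1.5415e+5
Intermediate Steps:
M = -301/115 (M = -3 + 88/230 = -3 + 88*(1/230) = -3 + 44/115 = -301/115 ≈ -2.6174)
A = 4 (A = 2**2 = 4)
F(n) = 2*n
B(J, Z) = -301/115 + 3*Z
v(z) = -42 (v(z) = 2*(-21) = -42)
v(659) + (B(88, A) - 1*(-154183)) = -42 + ((-301/115 + 3*4) - 1*(-154183)) = -42 + ((-301/115 + 12) + 154183) = -42 + (1079/115 + 154183) = -42 + 17732124/115 = 17727294/115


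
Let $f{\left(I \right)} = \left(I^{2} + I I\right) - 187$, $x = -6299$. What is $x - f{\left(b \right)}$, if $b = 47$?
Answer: $-10530$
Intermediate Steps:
$f{\left(I \right)} = -187 + 2 I^{2}$ ($f{\left(I \right)} = \left(I^{2} + I^{2}\right) - 187 = 2 I^{2} - 187 = -187 + 2 I^{2}$)
$x - f{\left(b \right)} = -6299 - \left(-187 + 2 \cdot 47^{2}\right) = -6299 - \left(-187 + 2 \cdot 2209\right) = -6299 - \left(-187 + 4418\right) = -6299 - 4231 = -10530$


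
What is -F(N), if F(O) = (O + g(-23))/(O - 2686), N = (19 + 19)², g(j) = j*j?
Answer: 1973/1242 ≈ 1.5886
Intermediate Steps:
g(j) = j²
N = 1444 (N = 38² = 1444)
F(O) = (529 + O)/(-2686 + O) (F(O) = (O + (-23)²)/(O - 2686) = (O + 529)/(-2686 + O) = (529 + O)/(-2686 + O))
-F(N) = -(529 + 1444)/(-2686 + 1444) = -1973/(-1242) = -(-1)*1973/1242 = -1*(-1973/1242) = 1973/1242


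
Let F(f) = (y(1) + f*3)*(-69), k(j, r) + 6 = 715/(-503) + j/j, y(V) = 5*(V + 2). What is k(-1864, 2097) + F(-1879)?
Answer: 195119524/503 ≈ 3.8791e+5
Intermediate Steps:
y(V) = 10 + 5*V (y(V) = 5*(2 + V) = 10 + 5*V)
k(j, r) = -3230/503 (k(j, r) = -6 + (715/(-503) + j/j) = -6 + (715*(-1/503) + 1) = -6 + (-715/503 + 1) = -6 - 212/503 = -3230/503)
F(f) = -1035 - 207*f (F(f) = ((10 + 5*1) + f*3)*(-69) = ((10 + 5) + 3*f)*(-69) = (15 + 3*f)*(-69) = -1035 - 207*f)
k(-1864, 2097) + F(-1879) = -3230/503 + (-1035 - 207*(-1879)) = -3230/503 + (-1035 + 388953) = -3230/503 + 387918 = 195119524/503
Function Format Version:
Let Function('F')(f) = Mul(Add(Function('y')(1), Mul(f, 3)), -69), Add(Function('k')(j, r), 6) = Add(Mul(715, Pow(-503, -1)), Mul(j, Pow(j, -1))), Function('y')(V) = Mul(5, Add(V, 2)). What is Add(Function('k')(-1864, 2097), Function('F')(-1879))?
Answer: Rational(195119524, 503) ≈ 3.8791e+5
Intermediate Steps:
Function('y')(V) = Add(10, Mul(5, V)) (Function('y')(V) = Mul(5, Add(2, V)) = Add(10, Mul(5, V)))
Function('k')(j, r) = Rational(-3230, 503) (Function('k')(j, r) = Add(-6, Add(Mul(715, Pow(-503, -1)), Mul(j, Pow(j, -1)))) = Add(-6, Add(Mul(715, Rational(-1, 503)), 1)) = Add(-6, Add(Rational(-715, 503), 1)) = Add(-6, Rational(-212, 503)) = Rational(-3230, 503))
Function('F')(f) = Add(-1035, Mul(-207, f)) (Function('F')(f) = Mul(Add(Add(10, Mul(5, 1)), Mul(f, 3)), -69) = Mul(Add(Add(10, 5), Mul(3, f)), -69) = Mul(Add(15, Mul(3, f)), -69) = Add(-1035, Mul(-207, f)))
Add(Function('k')(-1864, 2097), Function('F')(-1879)) = Add(Rational(-3230, 503), Add(-1035, Mul(-207, -1879))) = Add(Rational(-3230, 503), Add(-1035, 388953)) = Add(Rational(-3230, 503), 387918) = Rational(195119524, 503)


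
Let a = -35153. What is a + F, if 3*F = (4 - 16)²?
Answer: -35105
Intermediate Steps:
F = 48 (F = (4 - 16)²/3 = (⅓)*(-12)² = (⅓)*144 = 48)
a + F = -35153 + 48 = -35105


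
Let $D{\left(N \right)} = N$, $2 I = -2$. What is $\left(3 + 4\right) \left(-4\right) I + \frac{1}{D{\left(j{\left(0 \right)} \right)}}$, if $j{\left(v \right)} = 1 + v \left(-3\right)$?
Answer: $29$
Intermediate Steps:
$j{\left(v \right)} = 1 - 3 v$
$I = -1$ ($I = \frac{1}{2} \left(-2\right) = -1$)
$\left(3 + 4\right) \left(-4\right) I + \frac{1}{D{\left(j{\left(0 \right)} \right)}} = \left(3 + 4\right) \left(-4\right) \left(-1\right) + \frac{1}{1 - 0} = 7 \left(-4\right) \left(-1\right) + \frac{1}{1 + 0} = \left(-28\right) \left(-1\right) + 1^{-1} = 28 + 1 = 29$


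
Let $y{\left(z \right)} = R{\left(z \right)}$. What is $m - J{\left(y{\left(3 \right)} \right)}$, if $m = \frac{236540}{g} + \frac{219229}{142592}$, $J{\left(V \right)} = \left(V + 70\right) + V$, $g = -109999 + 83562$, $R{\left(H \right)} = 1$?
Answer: $- \frac{299351693295}{3769704704} \approx -79.41$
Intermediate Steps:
$g = -26437$
$y{\left(z \right)} = 1$
$J{\left(V \right)} = 70 + 2 V$ ($J{\left(V \right)} = \left(70 + V\right) + V = 70 + 2 V$)
$m = - \frac{27932954607}{3769704704}$ ($m = \frac{236540}{-26437} + \frac{219229}{142592} = 236540 \left(- \frac{1}{26437}\right) + 219229 \cdot \frac{1}{142592} = - \frac{236540}{26437} + \frac{219229}{142592} = - \frac{27932954607}{3769704704} \approx -7.4099$)
$m - J{\left(y{\left(3 \right)} \right)} = - \frac{27932954607}{3769704704} - \left(70 + 2 \cdot 1\right) = - \frac{27932954607}{3769704704} - \left(70 + 2\right) = - \frac{27932954607}{3769704704} - 72 = - \frac{299351693295}{3769704704}$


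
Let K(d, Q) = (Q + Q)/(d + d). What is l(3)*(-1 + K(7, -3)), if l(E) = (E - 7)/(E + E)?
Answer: 20/21 ≈ 0.95238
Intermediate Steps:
K(d, Q) = Q/d (K(d, Q) = (2*Q)/((2*d)) = (2*Q)*(1/(2*d)) = Q/d)
l(E) = (-7 + E)/(2*E) (l(E) = (-7 + E)/((2*E)) = (-7 + E)*(1/(2*E)) = (-7 + E)/(2*E))
l(3)*(-1 + K(7, -3)) = ((1/2)*(-7 + 3)/3)*(-1 - 3/7) = ((1/2)*(1/3)*(-4))*(-1 - 3*1/7) = -2*(-1 - 3/7)/3 = -2/3*(-10/7) = 20/21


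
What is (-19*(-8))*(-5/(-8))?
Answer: 95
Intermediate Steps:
(-19*(-8))*(-5/(-8)) = 152*(-5*(-⅛)) = 152*(5/8) = 95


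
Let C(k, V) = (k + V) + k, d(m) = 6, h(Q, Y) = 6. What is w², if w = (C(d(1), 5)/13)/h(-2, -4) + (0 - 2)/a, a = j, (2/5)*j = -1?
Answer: 157609/152100 ≈ 1.0362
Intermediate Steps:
j = -5/2 (j = (5/2)*(-1) = -5/2 ≈ -2.5000)
a = -5/2 ≈ -2.5000
C(k, V) = V + 2*k (C(k, V) = (V + k) + k = V + 2*k)
w = 397/390 (w = ((5 + 2*6)/13)/6 + (0 - 2)/(-5/2) = ((5 + 12)*(1/13))*(⅙) - 2*(-⅖) = (17*(1/13))*(⅙) + ⅘ = (17/13)*(⅙) + ⅘ = 17/78 + ⅘ = 397/390 ≈ 1.0179)
w² = (397/390)² = 157609/152100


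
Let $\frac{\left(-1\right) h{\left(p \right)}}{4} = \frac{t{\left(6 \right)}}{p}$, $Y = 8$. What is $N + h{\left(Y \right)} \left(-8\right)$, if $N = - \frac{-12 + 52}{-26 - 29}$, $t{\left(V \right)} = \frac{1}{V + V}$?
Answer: $\frac{35}{33} \approx 1.0606$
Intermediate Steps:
$t{\left(V \right)} = \frac{1}{2 V}$
$N = \frac{8}{11}$ ($N = - \frac{40}{-55} = - \frac{40 \left(-1\right)}{55} = \left(-1\right) \left(- \frac{8}{11}\right) = \frac{8}{11} \approx 0.72727$)
$h{\left(p \right)} = - \frac{1}{3 p}$ ($h{\left(p \right)} = - 4 \frac{\frac{1}{2} \cdot \frac{1}{6}}{p} = - 4 \frac{1}{12 p} = - \frac{1}{3 p}$)
$N + h{\left(Y \right)} \left(-8\right) = \frac{8}{11} + - \frac{1}{3 \cdot 8} \left(-8\right) = \frac{8}{11} + \left(- \frac{1}{3}\right) \frac{1}{8} \left(-8\right) = \frac{8}{11} - - \frac{1}{3} = \frac{8}{11} + \frac{1}{3} = \frac{35}{33}$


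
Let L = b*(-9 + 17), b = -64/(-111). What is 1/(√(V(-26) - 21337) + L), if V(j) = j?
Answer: 56832/263475667 - 12321*I*√21363/263475667 ≈ 0.0002157 - 0.006835*I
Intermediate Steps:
b = 64/111 (b = -64*(-1/111) = 64/111 ≈ 0.57658)
L = 512/111 (L = 64*(-9 + 17)/111 = (64/111)*8 = 512/111 ≈ 4.6126)
1/(√(V(-26) - 21337) + L) = 1/(√(-26 - 21337) + 512/111) = 1/(√(-21363) + 512/111) = 1/(I*√21363 + 512/111) = 1/(512/111 + I*√21363)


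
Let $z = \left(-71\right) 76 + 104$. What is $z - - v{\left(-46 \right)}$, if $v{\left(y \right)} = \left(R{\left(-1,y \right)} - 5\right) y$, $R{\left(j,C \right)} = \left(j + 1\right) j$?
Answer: $-5062$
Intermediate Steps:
$R{\left(j,C \right)} = j \left(1 + j\right)$ ($R{\left(j,C \right)} = \left(1 + j\right) j = j \left(1 + j\right)$)
$v{\left(y \right)} = - 5 y$ ($v{\left(y \right)} = \left(- (1 - 1) - 5\right) y = \left(\left(-1\right) 0 - 5\right) y = \left(0 - 5\right) y = - 5 y$)
$z = -5292$ ($z = -5396 + 104 = -5292$)
$z - - v{\left(-46 \right)} = -5292 - - \left(-5\right) \left(-46\right) = -5292 - \left(-1\right) 230 = -5292 - -230 = -5292 + 230 = -5062$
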